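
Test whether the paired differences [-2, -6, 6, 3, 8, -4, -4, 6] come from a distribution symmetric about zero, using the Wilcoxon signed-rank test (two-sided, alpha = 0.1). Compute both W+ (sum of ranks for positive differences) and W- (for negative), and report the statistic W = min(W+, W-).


Step 1: Drop any zero differences (none here) and take |d_i|.
|d| = [2, 6, 6, 3, 8, 4, 4, 6]
Step 2: Midrank |d_i| (ties get averaged ranks).
ranks: |2|->1, |6|->6, |6|->6, |3|->2, |8|->8, |4|->3.5, |4|->3.5, |6|->6
Step 3: Attach original signs; sum ranks with positive sign and with negative sign.
W+ = 6 + 2 + 8 + 6 = 22
W- = 1 + 6 + 3.5 + 3.5 = 14
(Check: W+ + W- = 36 should equal n(n+1)/2 = 36.)
Step 4: Test statistic W = min(W+, W-) = 14.
Step 5: Ties in |d|, so use the tie-corrected normal approximation.
        E[W] = n(n+1)/4 = 8*9/4 = 18.
        Tie groups: |d|=4 (t=2), |d|=6 (t=3); sum(t^3 - t) = 30.
        Var[W] = n(n+1)(2n+1)/24 - sum(t^3-t)/48 = 1224/24 - 30/48 = 50.375.
        z = (W - E[W]) / sqrt(Var[W]) = (14 - 18) / 7.0975 = -0.5636.
        Two-sided p = 2*Phi(z) = 0.573043.
Step 6: alpha = 0.1. fail to reject H0.

W+ = 22, W- = 14, W = min = 14, p = 0.573043, fail to reject H0.


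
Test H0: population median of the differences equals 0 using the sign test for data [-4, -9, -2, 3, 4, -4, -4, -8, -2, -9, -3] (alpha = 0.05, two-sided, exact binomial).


Step 1: Discard zero differences. Original n = 11; n_eff = number of nonzero differences = 11.
Nonzero differences (with sign): -4, -9, -2, +3, +4, -4, -4, -8, -2, -9, -3
Step 2: Count signs: positive = 2, negative = 9.
Step 3: Under H0: P(positive) = 0.5, so the number of positives S ~ Bin(11, 0.5).
Step 4: Two-sided exact p-value = sum of Bin(11,0.5) probabilities at or below the observed probability = 0.065430.
Step 5: alpha = 0.05. fail to reject H0.

n_eff = 11, pos = 2, neg = 9, p = 0.065430, fail to reject H0.


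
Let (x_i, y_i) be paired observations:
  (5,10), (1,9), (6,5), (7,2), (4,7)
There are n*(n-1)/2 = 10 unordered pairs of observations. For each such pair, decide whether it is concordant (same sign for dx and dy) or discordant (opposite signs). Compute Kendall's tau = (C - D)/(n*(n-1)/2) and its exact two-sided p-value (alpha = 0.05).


Step 1: Enumerate the 10 unordered pairs (i,j) with i<j and classify each by sign(x_j-x_i) * sign(y_j-y_i).
  (1,2):dx=-4,dy=-1->C; (1,3):dx=+1,dy=-5->D; (1,4):dx=+2,dy=-8->D; (1,5):dx=-1,dy=-3->C
  (2,3):dx=+5,dy=-4->D; (2,4):dx=+6,dy=-7->D; (2,5):dx=+3,dy=-2->D; (3,4):dx=+1,dy=-3->D
  (3,5):dx=-2,dy=+2->D; (4,5):dx=-3,dy=+5->D
Step 2: C = 2, D = 8, total pairs = 10.
Step 3: tau = (C - D)/(n(n-1)/2) = (2 - 8)/10 = -0.600000.
Step 4: Exact two-sided p-value (enumerate n! = 120 permutations of y under H0): p = 0.233333.
Step 5: alpha = 0.05. fail to reject H0.

tau_b = -0.6000 (C=2, D=8), p = 0.233333, fail to reject H0.


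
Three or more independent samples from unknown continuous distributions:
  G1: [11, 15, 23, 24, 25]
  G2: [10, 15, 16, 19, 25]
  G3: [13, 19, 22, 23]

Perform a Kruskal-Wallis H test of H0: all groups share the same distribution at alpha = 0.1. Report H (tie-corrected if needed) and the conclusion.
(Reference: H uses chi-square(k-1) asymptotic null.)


Step 1: Combine all N = 14 observations and assign midranks.
sorted (value, group, rank): (10,G2,1), (11,G1,2), (13,G3,3), (15,G1,4.5), (15,G2,4.5), (16,G2,6), (19,G2,7.5), (19,G3,7.5), (22,G3,9), (23,G1,10.5), (23,G3,10.5), (24,G1,12), (25,G1,13.5), (25,G2,13.5)
Step 2: Sum ranks within each group.
R_1 = 42.5 (n_1 = 5)
R_2 = 32.5 (n_2 = 5)
R_3 = 30 (n_3 = 4)
Step 3: H = 12/(N(N+1)) * sum(R_i^2/n_i) - 3(N+1)
     = 12/(14*15) * (42.5^2/5 + 32.5^2/5 + 30^2/4) - 3*15
     = 0.057143 * 797.5 - 45
     = 0.571429.
Step 4: Ties present; correction factor C = 1 - 24/(14^3 - 14) = 0.991209. Corrected H = 0.571429 / 0.991209 = 0.576497.
Step 5: Under H0, H ~ chi^2(2); p-value = 0.749575.
Step 6: alpha = 0.1. fail to reject H0.

H = 0.5765, df = 2, p = 0.749575, fail to reject H0.


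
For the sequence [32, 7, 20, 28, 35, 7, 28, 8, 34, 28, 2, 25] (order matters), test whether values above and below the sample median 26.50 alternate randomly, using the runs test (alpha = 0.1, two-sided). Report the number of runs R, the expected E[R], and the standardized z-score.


Step 1: Compute median = 26.50; label A = above, B = below.
Labels in order: ABBAABABAABB  (n_A = 6, n_B = 6)
Step 2: Count runs R = 8.
Step 3: Under H0 (random ordering), E[R] = 2*n_A*n_B/(n_A+n_B) + 1 = 2*6*6/12 + 1 = 7.0000.
        Var[R] = 2*n_A*n_B*(2*n_A*n_B - n_A - n_B) / ((n_A+n_B)^2 * (n_A+n_B-1)) = 4320/1584 = 2.7273.
        SD[R] = 1.6514.
Step 4: Continuity-corrected z = (R - 0.5 - E[R]) / SD[R] = (8 - 0.5 - 7.0000) / 1.6514 = 0.3028.
Step 5: Two-sided p-value via normal approximation = 2*(1 - Phi(|z|)) = 0.762069.
Step 6: alpha = 0.1. fail to reject H0.

R = 8, z = 0.3028, p = 0.762069, fail to reject H0.


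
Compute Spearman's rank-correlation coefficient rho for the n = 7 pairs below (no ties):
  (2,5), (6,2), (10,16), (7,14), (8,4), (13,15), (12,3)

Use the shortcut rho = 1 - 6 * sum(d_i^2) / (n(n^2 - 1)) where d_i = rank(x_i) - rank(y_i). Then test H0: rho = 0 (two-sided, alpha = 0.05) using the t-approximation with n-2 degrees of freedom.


Step 1: Rank x and y separately (midranks; no ties here).
rank(x): 2->1, 6->2, 10->5, 7->3, 8->4, 13->7, 12->6
rank(y): 5->4, 2->1, 16->7, 14->5, 4->3, 15->6, 3->2
Step 2: d_i = R_x(i) - R_y(i); compute d_i^2.
  (1-4)^2=9, (2-1)^2=1, (5-7)^2=4, (3-5)^2=4, (4-3)^2=1, (7-6)^2=1, (6-2)^2=16
sum(d^2) = 36.
Step 3: rho = 1 - 6*36 / (7*(7^2 - 1)) = 1 - 216/336 = 0.357143.
Step 4: Under H0, t = rho * sqrt((n-2)/(1-rho^2)) = 0.8550 ~ t(5).
Step 5: Two-sided p-value from the t-distribution with 5 df = 0.431611.
Step 6: alpha = 0.05. fail to reject H0.

rho = 0.3571, p = 0.431611, fail to reject H0 at alpha = 0.05.


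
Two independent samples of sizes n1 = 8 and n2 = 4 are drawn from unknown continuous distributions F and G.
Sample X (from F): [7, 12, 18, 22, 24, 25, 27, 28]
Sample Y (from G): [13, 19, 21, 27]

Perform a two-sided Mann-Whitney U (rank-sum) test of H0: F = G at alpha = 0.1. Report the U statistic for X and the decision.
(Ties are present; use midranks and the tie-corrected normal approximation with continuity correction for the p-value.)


Step 1: Combine and sort all 12 observations; assign midranks.
sorted (value, group): (7,X), (12,X), (13,Y), (18,X), (19,Y), (21,Y), (22,X), (24,X), (25,X), (27,X), (27,Y), (28,X)
ranks: 7->1, 12->2, 13->3, 18->4, 19->5, 21->6, 22->7, 24->8, 25->9, 27->10.5, 27->10.5, 28->12
Step 2: Rank sum for X: R1 = 1 + 2 + 4 + 7 + 8 + 9 + 10.5 + 12 = 53.5.
Step 3: U_X = R1 - n1(n1+1)/2 = 53.5 - 8*9/2 = 53.5 - 36 = 17.5.
       U_Y = n1*n2 - U_X = 32 - 17.5 = 14.5.
Step 4: Ties are present, so use the tie-corrected normal approximation (with continuity correction) for the p-value.
Step 5: p-value = 0.864901; compare to alpha = 0.1. fail to reject H0.

U_X = 17.5, p = 0.864901, fail to reject H0 at alpha = 0.1.


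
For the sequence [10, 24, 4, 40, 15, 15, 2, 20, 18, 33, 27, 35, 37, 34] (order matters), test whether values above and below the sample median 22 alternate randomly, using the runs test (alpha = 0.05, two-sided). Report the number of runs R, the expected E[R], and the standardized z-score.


Step 1: Compute median = 22; label A = above, B = below.
Labels in order: BABABBBBBAAAAA  (n_A = 7, n_B = 7)
Step 2: Count runs R = 6.
Step 3: Under H0 (random ordering), E[R] = 2*n_A*n_B/(n_A+n_B) + 1 = 2*7*7/14 + 1 = 8.0000.
        Var[R] = 2*n_A*n_B*(2*n_A*n_B - n_A - n_B) / ((n_A+n_B)^2 * (n_A+n_B-1)) = 8232/2548 = 3.2308.
        SD[R] = 1.7974.
Step 4: Continuity-corrected z = (R + 0.5 - E[R]) / SD[R] = (6 + 0.5 - 8.0000) / 1.7974 = -0.8345.
Step 5: Two-sided p-value via normal approximation = 2*(1 - Phi(|z|)) = 0.403986.
Step 6: alpha = 0.05. fail to reject H0.

R = 6, z = -0.8345, p = 0.403986, fail to reject H0.


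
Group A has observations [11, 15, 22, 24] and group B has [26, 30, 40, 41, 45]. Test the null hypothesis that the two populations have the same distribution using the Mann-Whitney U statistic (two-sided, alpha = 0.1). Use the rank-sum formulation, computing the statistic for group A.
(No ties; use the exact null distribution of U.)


Step 1: Combine and sort all 9 observations; assign midranks.
sorted (value, group): (11,X), (15,X), (22,X), (24,X), (26,Y), (30,Y), (40,Y), (41,Y), (45,Y)
ranks: 11->1, 15->2, 22->3, 24->4, 26->5, 30->6, 40->7, 41->8, 45->9
Step 2: Rank sum for X: R1 = 1 + 2 + 3 + 4 = 10.
Step 3: U_X = R1 - n1(n1+1)/2 = 10 - 4*5/2 = 10 - 10 = 0.
       U_Y = n1*n2 - U_X = 20 - 0 = 20.
Step 4: No ties, so the exact null distribution of U (based on enumerating the C(9,4) = 126 equally likely rank assignments) gives the two-sided p-value.
Step 5: p-value = 0.015873; compare to alpha = 0.1. reject H0.

U_X = 0, p = 0.015873, reject H0 at alpha = 0.1.


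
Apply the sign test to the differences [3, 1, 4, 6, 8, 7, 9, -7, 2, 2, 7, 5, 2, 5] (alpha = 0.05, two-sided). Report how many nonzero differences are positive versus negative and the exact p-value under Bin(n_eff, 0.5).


Step 1: Discard zero differences. Original n = 14; n_eff = number of nonzero differences = 14.
Nonzero differences (with sign): +3, +1, +4, +6, +8, +7, +9, -7, +2, +2, +7, +5, +2, +5
Step 2: Count signs: positive = 13, negative = 1.
Step 3: Under H0: P(positive) = 0.5, so the number of positives S ~ Bin(14, 0.5).
Step 4: Two-sided exact p-value = sum of Bin(14,0.5) probabilities at or below the observed probability = 0.001831.
Step 5: alpha = 0.05. reject H0.

n_eff = 14, pos = 13, neg = 1, p = 0.001831, reject H0.


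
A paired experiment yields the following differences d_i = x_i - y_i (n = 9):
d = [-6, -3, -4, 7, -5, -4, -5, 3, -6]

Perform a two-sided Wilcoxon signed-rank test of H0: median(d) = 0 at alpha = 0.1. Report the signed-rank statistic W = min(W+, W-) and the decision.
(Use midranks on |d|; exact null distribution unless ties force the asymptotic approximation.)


Step 1: Drop any zero differences (none here) and take |d_i|.
|d| = [6, 3, 4, 7, 5, 4, 5, 3, 6]
Step 2: Midrank |d_i| (ties get averaged ranks).
ranks: |6|->7.5, |3|->1.5, |4|->3.5, |7|->9, |5|->5.5, |4|->3.5, |5|->5.5, |3|->1.5, |6|->7.5
Step 3: Attach original signs; sum ranks with positive sign and with negative sign.
W+ = 9 + 1.5 = 10.5
W- = 7.5 + 1.5 + 3.5 + 5.5 + 3.5 + 5.5 + 7.5 = 34.5
(Check: W+ + W- = 45 should equal n(n+1)/2 = 45.)
Step 4: Test statistic W = min(W+, W-) = 10.5.
Step 5: Ties in |d|, so use the tie-corrected normal approximation.
        E[W] = n(n+1)/4 = 9*10/4 = 22.5.
        Tie groups: |d|=3 (t=2), |d|=4 (t=2), |d|=5 (t=2), |d|=6 (t=2); sum(t^3 - t) = 24.
        Var[W] = n(n+1)(2n+1)/24 - sum(t^3-t)/48 = 1710/24 - 24/48 = 70.75.
        z = (W - E[W]) / sqrt(Var[W]) = (10.5 - 22.5) / 8.4113 = -1.4267.
        Two-sided p = 2*Phi(z) = 0.153680.
Step 6: alpha = 0.1. fail to reject H0.

W+ = 10.5, W- = 34.5, W = min = 10.5, p = 0.153680, fail to reject H0.


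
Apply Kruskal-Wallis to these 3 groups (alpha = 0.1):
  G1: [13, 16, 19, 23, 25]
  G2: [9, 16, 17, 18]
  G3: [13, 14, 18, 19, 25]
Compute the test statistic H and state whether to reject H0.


Step 1: Combine all N = 14 observations and assign midranks.
sorted (value, group, rank): (9,G2,1), (13,G1,2.5), (13,G3,2.5), (14,G3,4), (16,G1,5.5), (16,G2,5.5), (17,G2,7), (18,G2,8.5), (18,G3,8.5), (19,G1,10.5), (19,G3,10.5), (23,G1,12), (25,G1,13.5), (25,G3,13.5)
Step 2: Sum ranks within each group.
R_1 = 44 (n_1 = 5)
R_2 = 22 (n_2 = 4)
R_3 = 39 (n_3 = 5)
Step 3: H = 12/(N(N+1)) * sum(R_i^2/n_i) - 3(N+1)
     = 12/(14*15) * (44^2/5 + 22^2/4 + 39^2/5) - 3*15
     = 0.057143 * 812.4 - 45
     = 1.422857.
Step 4: Ties present; correction factor C = 1 - 30/(14^3 - 14) = 0.989011. Corrected H = 1.422857 / 0.989011 = 1.438667.
Step 5: Under H0, H ~ chi^2(2); p-value = 0.487077.
Step 6: alpha = 0.1. fail to reject H0.

H = 1.4387, df = 2, p = 0.487077, fail to reject H0.


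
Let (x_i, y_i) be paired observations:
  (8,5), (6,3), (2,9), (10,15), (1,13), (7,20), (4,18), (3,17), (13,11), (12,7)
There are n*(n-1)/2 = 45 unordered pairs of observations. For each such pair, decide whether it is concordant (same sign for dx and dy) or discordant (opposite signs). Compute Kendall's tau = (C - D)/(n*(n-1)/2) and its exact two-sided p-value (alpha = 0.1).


Step 1: Enumerate the 45 unordered pairs (i,j) with i<j and classify each by sign(x_j-x_i) * sign(y_j-y_i).
  (1,2):dx=-2,dy=-2->C; (1,3):dx=-6,dy=+4->D; (1,4):dx=+2,dy=+10->C; (1,5):dx=-7,dy=+8->D
  (1,6):dx=-1,dy=+15->D; (1,7):dx=-4,dy=+13->D; (1,8):dx=-5,dy=+12->D; (1,9):dx=+5,dy=+6->C
  (1,10):dx=+4,dy=+2->C; (2,3):dx=-4,dy=+6->D; (2,4):dx=+4,dy=+12->C; (2,5):dx=-5,dy=+10->D
  (2,6):dx=+1,dy=+17->C; (2,7):dx=-2,dy=+15->D; (2,8):dx=-3,dy=+14->D; (2,9):dx=+7,dy=+8->C
  (2,10):dx=+6,dy=+4->C; (3,4):dx=+8,dy=+6->C; (3,5):dx=-1,dy=+4->D; (3,6):dx=+5,dy=+11->C
  (3,7):dx=+2,dy=+9->C; (3,8):dx=+1,dy=+8->C; (3,9):dx=+11,dy=+2->C; (3,10):dx=+10,dy=-2->D
  (4,5):dx=-9,dy=-2->C; (4,6):dx=-3,dy=+5->D; (4,7):dx=-6,dy=+3->D; (4,8):dx=-7,dy=+2->D
  (4,9):dx=+3,dy=-4->D; (4,10):dx=+2,dy=-8->D; (5,6):dx=+6,dy=+7->C; (5,7):dx=+3,dy=+5->C
  (5,8):dx=+2,dy=+4->C; (5,9):dx=+12,dy=-2->D; (5,10):dx=+11,dy=-6->D; (6,7):dx=-3,dy=-2->C
  (6,8):dx=-4,dy=-3->C; (6,9):dx=+6,dy=-9->D; (6,10):dx=+5,dy=-13->D; (7,8):dx=-1,dy=-1->C
  (7,9):dx=+9,dy=-7->D; (7,10):dx=+8,dy=-11->D; (8,9):dx=+10,dy=-6->D; (8,10):dx=+9,dy=-10->D
  (9,10):dx=-1,dy=-4->C
Step 2: C = 21, D = 24, total pairs = 45.
Step 3: tau = (C - D)/(n(n-1)/2) = (21 - 24)/45 = -0.066667.
Step 4: Exact two-sided p-value (enumerate n! = 3628800 permutations of y under H0): p = 0.861801.
Step 5: alpha = 0.1. fail to reject H0.

tau_b = -0.0667 (C=21, D=24), p = 0.861801, fail to reject H0.


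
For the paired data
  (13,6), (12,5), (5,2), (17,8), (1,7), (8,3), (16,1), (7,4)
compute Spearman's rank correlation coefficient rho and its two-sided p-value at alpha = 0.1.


Step 1: Rank x and y separately (midranks; no ties here).
rank(x): 13->6, 12->5, 5->2, 17->8, 1->1, 8->4, 16->7, 7->3
rank(y): 6->6, 5->5, 2->2, 8->8, 7->7, 3->3, 1->1, 4->4
Step 2: d_i = R_x(i) - R_y(i); compute d_i^2.
  (6-6)^2=0, (5-5)^2=0, (2-2)^2=0, (8-8)^2=0, (1-7)^2=36, (4-3)^2=1, (7-1)^2=36, (3-4)^2=1
sum(d^2) = 74.
Step 3: rho = 1 - 6*74 / (8*(8^2 - 1)) = 1 - 444/504 = 0.119048.
Step 4: Under H0, t = rho * sqrt((n-2)/(1-rho^2)) = 0.2937 ~ t(6).
Step 5: Two-sided p-value from the t-distribution with 6 df = 0.778886.
Step 6: alpha = 0.1. fail to reject H0.

rho = 0.1190, p = 0.778886, fail to reject H0 at alpha = 0.1.


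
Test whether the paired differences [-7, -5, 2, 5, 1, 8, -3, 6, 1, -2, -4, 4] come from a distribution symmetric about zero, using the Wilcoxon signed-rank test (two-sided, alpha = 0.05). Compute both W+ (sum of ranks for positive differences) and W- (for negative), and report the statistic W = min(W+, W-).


Step 1: Drop any zero differences (none here) and take |d_i|.
|d| = [7, 5, 2, 5, 1, 8, 3, 6, 1, 2, 4, 4]
Step 2: Midrank |d_i| (ties get averaged ranks).
ranks: |7|->11, |5|->8.5, |2|->3.5, |5|->8.5, |1|->1.5, |8|->12, |3|->5, |6|->10, |1|->1.5, |2|->3.5, |4|->6.5, |4|->6.5
Step 3: Attach original signs; sum ranks with positive sign and with negative sign.
W+ = 3.5 + 8.5 + 1.5 + 12 + 10 + 1.5 + 6.5 = 43.5
W- = 11 + 8.5 + 5 + 3.5 + 6.5 = 34.5
(Check: W+ + W- = 78 should equal n(n+1)/2 = 78.)
Step 4: Test statistic W = min(W+, W-) = 34.5.
Step 5: Ties in |d|, so use the tie-corrected normal approximation.
        E[W] = n(n+1)/4 = 12*13/4 = 39.
        Tie groups: |d|=1 (t=2), |d|=2 (t=2), |d|=4 (t=2), |d|=5 (t=2); sum(t^3 - t) = 24.
        Var[W] = n(n+1)(2n+1)/24 - sum(t^3-t)/48 = 3900/24 - 24/48 = 162.
        z = (W - E[W]) / sqrt(Var[W]) = (34.5 - 39) / 12.7279 = -0.3536.
        Two-sided p = 2*Phi(z) = 0.723674.
Step 6: alpha = 0.05. fail to reject H0.

W+ = 43.5, W- = 34.5, W = min = 34.5, p = 0.723674, fail to reject H0.


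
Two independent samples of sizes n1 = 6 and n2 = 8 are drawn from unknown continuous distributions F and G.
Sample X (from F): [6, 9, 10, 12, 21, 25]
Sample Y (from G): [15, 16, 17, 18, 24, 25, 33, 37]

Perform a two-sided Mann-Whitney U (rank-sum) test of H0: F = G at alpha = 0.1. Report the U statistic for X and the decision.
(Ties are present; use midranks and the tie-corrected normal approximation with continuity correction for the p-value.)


Step 1: Combine and sort all 14 observations; assign midranks.
sorted (value, group): (6,X), (9,X), (10,X), (12,X), (15,Y), (16,Y), (17,Y), (18,Y), (21,X), (24,Y), (25,X), (25,Y), (33,Y), (37,Y)
ranks: 6->1, 9->2, 10->3, 12->4, 15->5, 16->6, 17->7, 18->8, 21->9, 24->10, 25->11.5, 25->11.5, 33->13, 37->14
Step 2: Rank sum for X: R1 = 1 + 2 + 3 + 4 + 9 + 11.5 = 30.5.
Step 3: U_X = R1 - n1(n1+1)/2 = 30.5 - 6*7/2 = 30.5 - 21 = 9.5.
       U_Y = n1*n2 - U_X = 48 - 9.5 = 38.5.
Step 4: Ties are present, so use the tie-corrected normal approximation (with continuity correction) for the p-value.
Step 5: p-value = 0.070392; compare to alpha = 0.1. reject H0.

U_X = 9.5, p = 0.070392, reject H0 at alpha = 0.1.


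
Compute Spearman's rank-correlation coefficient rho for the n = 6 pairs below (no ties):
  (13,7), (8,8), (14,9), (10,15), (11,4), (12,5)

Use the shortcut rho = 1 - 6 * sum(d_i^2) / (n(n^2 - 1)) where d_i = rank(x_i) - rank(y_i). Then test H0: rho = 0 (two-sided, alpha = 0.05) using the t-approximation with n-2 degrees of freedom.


Step 1: Rank x and y separately (midranks; no ties here).
rank(x): 13->5, 8->1, 14->6, 10->2, 11->3, 12->4
rank(y): 7->3, 8->4, 9->5, 15->6, 4->1, 5->2
Step 2: d_i = R_x(i) - R_y(i); compute d_i^2.
  (5-3)^2=4, (1-4)^2=9, (6-5)^2=1, (2-6)^2=16, (3-1)^2=4, (4-2)^2=4
sum(d^2) = 38.
Step 3: rho = 1 - 6*38 / (6*(6^2 - 1)) = 1 - 228/210 = -0.085714.
Step 4: Under H0, t = rho * sqrt((n-2)/(1-rho^2)) = -0.1721 ~ t(4).
Step 5: Two-sided p-value from the t-distribution with 4 df = 0.871743.
Step 6: alpha = 0.05. fail to reject H0.

rho = -0.0857, p = 0.871743, fail to reject H0 at alpha = 0.05.


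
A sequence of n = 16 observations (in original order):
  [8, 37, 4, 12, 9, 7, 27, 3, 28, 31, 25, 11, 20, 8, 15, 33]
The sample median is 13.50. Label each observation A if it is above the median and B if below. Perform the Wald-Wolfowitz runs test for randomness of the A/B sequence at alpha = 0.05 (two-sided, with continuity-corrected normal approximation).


Step 1: Compute median = 13.50; label A = above, B = below.
Labels in order: BABBBBABAAABABAA  (n_A = 8, n_B = 8)
Step 2: Count runs R = 10.
Step 3: Under H0 (random ordering), E[R] = 2*n_A*n_B/(n_A+n_B) + 1 = 2*8*8/16 + 1 = 9.0000.
        Var[R] = 2*n_A*n_B*(2*n_A*n_B - n_A - n_B) / ((n_A+n_B)^2 * (n_A+n_B-1)) = 14336/3840 = 3.7333.
        SD[R] = 1.9322.
Step 4: Continuity-corrected z = (R - 0.5 - E[R]) / SD[R] = (10 - 0.5 - 9.0000) / 1.9322 = 0.2588.
Step 5: Two-sided p-value via normal approximation = 2*(1 - Phi(|z|)) = 0.795809.
Step 6: alpha = 0.05. fail to reject H0.

R = 10, z = 0.2588, p = 0.795809, fail to reject H0.


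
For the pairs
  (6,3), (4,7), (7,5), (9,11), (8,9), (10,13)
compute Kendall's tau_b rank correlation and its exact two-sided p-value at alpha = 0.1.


Step 1: Enumerate the 15 unordered pairs (i,j) with i<j and classify each by sign(x_j-x_i) * sign(y_j-y_i).
  (1,2):dx=-2,dy=+4->D; (1,3):dx=+1,dy=+2->C; (1,4):dx=+3,dy=+8->C; (1,5):dx=+2,dy=+6->C
  (1,6):dx=+4,dy=+10->C; (2,3):dx=+3,dy=-2->D; (2,4):dx=+5,dy=+4->C; (2,5):dx=+4,dy=+2->C
  (2,6):dx=+6,dy=+6->C; (3,4):dx=+2,dy=+6->C; (3,5):dx=+1,dy=+4->C; (3,6):dx=+3,dy=+8->C
  (4,5):dx=-1,dy=-2->C; (4,6):dx=+1,dy=+2->C; (5,6):dx=+2,dy=+4->C
Step 2: C = 13, D = 2, total pairs = 15.
Step 3: tau = (C - D)/(n(n-1)/2) = (13 - 2)/15 = 0.733333.
Step 4: Exact two-sided p-value (enumerate n! = 720 permutations of y under H0): p = 0.055556.
Step 5: alpha = 0.1. reject H0.

tau_b = 0.7333 (C=13, D=2), p = 0.055556, reject H0.


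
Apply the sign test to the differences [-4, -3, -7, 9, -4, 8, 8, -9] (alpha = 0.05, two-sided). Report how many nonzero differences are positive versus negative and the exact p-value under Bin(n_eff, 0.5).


Step 1: Discard zero differences. Original n = 8; n_eff = number of nonzero differences = 8.
Nonzero differences (with sign): -4, -3, -7, +9, -4, +8, +8, -9
Step 2: Count signs: positive = 3, negative = 5.
Step 3: Under H0: P(positive) = 0.5, so the number of positives S ~ Bin(8, 0.5).
Step 4: Two-sided exact p-value = sum of Bin(8,0.5) probabilities at or below the observed probability = 0.726562.
Step 5: alpha = 0.05. fail to reject H0.

n_eff = 8, pos = 3, neg = 5, p = 0.726562, fail to reject H0.


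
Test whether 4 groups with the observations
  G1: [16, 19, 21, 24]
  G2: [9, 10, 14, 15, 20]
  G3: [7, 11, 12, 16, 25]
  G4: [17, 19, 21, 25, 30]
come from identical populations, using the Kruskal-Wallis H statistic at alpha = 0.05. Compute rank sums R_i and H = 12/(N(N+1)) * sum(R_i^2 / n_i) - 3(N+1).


Step 1: Combine all N = 19 observations and assign midranks.
sorted (value, group, rank): (7,G3,1), (9,G2,2), (10,G2,3), (11,G3,4), (12,G3,5), (14,G2,6), (15,G2,7), (16,G1,8.5), (16,G3,8.5), (17,G4,10), (19,G1,11.5), (19,G4,11.5), (20,G2,13), (21,G1,14.5), (21,G4,14.5), (24,G1,16), (25,G3,17.5), (25,G4,17.5), (30,G4,19)
Step 2: Sum ranks within each group.
R_1 = 50.5 (n_1 = 4)
R_2 = 31 (n_2 = 5)
R_3 = 36 (n_3 = 5)
R_4 = 72.5 (n_4 = 5)
Step 3: H = 12/(N(N+1)) * sum(R_i^2/n_i) - 3(N+1)
     = 12/(19*20) * (50.5^2/4 + 31^2/5 + 36^2/5 + 72.5^2/5) - 3*20
     = 0.031579 * 2140.21 - 60
     = 7.585658.
Step 4: Ties present; correction factor C = 1 - 24/(19^3 - 19) = 0.996491. Corrected H = 7.585658 / 0.996491 = 7.612368.
Step 5: Under H0, H ~ chi^2(3); p-value = 0.054740.
Step 6: alpha = 0.05. fail to reject H0.

H = 7.6124, df = 3, p = 0.054740, fail to reject H0.


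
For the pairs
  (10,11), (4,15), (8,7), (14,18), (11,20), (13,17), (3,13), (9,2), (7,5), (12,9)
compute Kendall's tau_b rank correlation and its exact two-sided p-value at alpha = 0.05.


Step 1: Enumerate the 45 unordered pairs (i,j) with i<j and classify each by sign(x_j-x_i) * sign(y_j-y_i).
  (1,2):dx=-6,dy=+4->D; (1,3):dx=-2,dy=-4->C; (1,4):dx=+4,dy=+7->C; (1,5):dx=+1,dy=+9->C
  (1,6):dx=+3,dy=+6->C; (1,7):dx=-7,dy=+2->D; (1,8):dx=-1,dy=-9->C; (1,9):dx=-3,dy=-6->C
  (1,10):dx=+2,dy=-2->D; (2,3):dx=+4,dy=-8->D; (2,4):dx=+10,dy=+3->C; (2,5):dx=+7,dy=+5->C
  (2,6):dx=+9,dy=+2->C; (2,7):dx=-1,dy=-2->C; (2,8):dx=+5,dy=-13->D; (2,9):dx=+3,dy=-10->D
  (2,10):dx=+8,dy=-6->D; (3,4):dx=+6,dy=+11->C; (3,5):dx=+3,dy=+13->C; (3,6):dx=+5,dy=+10->C
  (3,7):dx=-5,dy=+6->D; (3,8):dx=+1,dy=-5->D; (3,9):dx=-1,dy=-2->C; (3,10):dx=+4,dy=+2->C
  (4,5):dx=-3,dy=+2->D; (4,6):dx=-1,dy=-1->C; (4,7):dx=-11,dy=-5->C; (4,8):dx=-5,dy=-16->C
  (4,9):dx=-7,dy=-13->C; (4,10):dx=-2,dy=-9->C; (5,6):dx=+2,dy=-3->D; (5,7):dx=-8,dy=-7->C
  (5,8):dx=-2,dy=-18->C; (5,9):dx=-4,dy=-15->C; (5,10):dx=+1,dy=-11->D; (6,7):dx=-10,dy=-4->C
  (6,8):dx=-4,dy=-15->C; (6,9):dx=-6,dy=-12->C; (6,10):dx=-1,dy=-8->C; (7,8):dx=+6,dy=-11->D
  (7,9):dx=+4,dy=-8->D; (7,10):dx=+9,dy=-4->D; (8,9):dx=-2,dy=+3->D; (8,10):dx=+3,dy=+7->C
  (9,10):dx=+5,dy=+4->C
Step 2: C = 29, D = 16, total pairs = 45.
Step 3: tau = (C - D)/(n(n-1)/2) = (29 - 16)/45 = 0.288889.
Step 4: Exact two-sided p-value (enumerate n! = 3628800 permutations of y under H0): p = 0.291248.
Step 5: alpha = 0.05. fail to reject H0.

tau_b = 0.2889 (C=29, D=16), p = 0.291248, fail to reject H0.


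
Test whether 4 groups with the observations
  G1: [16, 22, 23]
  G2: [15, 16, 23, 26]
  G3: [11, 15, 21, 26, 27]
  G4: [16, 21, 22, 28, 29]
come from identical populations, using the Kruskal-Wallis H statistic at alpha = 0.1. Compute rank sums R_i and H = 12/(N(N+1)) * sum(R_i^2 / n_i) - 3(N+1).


Step 1: Combine all N = 17 observations and assign midranks.
sorted (value, group, rank): (11,G3,1), (15,G2,2.5), (15,G3,2.5), (16,G1,5), (16,G2,5), (16,G4,5), (21,G3,7.5), (21,G4,7.5), (22,G1,9.5), (22,G4,9.5), (23,G1,11.5), (23,G2,11.5), (26,G2,13.5), (26,G3,13.5), (27,G3,15), (28,G4,16), (29,G4,17)
Step 2: Sum ranks within each group.
R_1 = 26 (n_1 = 3)
R_2 = 32.5 (n_2 = 4)
R_3 = 39.5 (n_3 = 5)
R_4 = 55 (n_4 = 5)
Step 3: H = 12/(N(N+1)) * sum(R_i^2/n_i) - 3(N+1)
     = 12/(17*18) * (26^2/3 + 32.5^2/4 + 39.5^2/5 + 55^2/5) - 3*18
     = 0.039216 * 1406.45 - 54
     = 1.154739.
Step 4: Ties present; correction factor C = 1 - 54/(17^3 - 17) = 0.988971. Corrected H = 1.154739 / 0.988971 = 1.167617.
Step 5: Under H0, H ~ chi^2(3); p-value = 0.760781.
Step 6: alpha = 0.1. fail to reject H0.

H = 1.1676, df = 3, p = 0.760781, fail to reject H0.


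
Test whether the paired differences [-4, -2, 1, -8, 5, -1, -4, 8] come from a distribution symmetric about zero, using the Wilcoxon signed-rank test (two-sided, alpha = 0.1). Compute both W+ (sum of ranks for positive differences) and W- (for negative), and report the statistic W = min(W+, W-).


Step 1: Drop any zero differences (none here) and take |d_i|.
|d| = [4, 2, 1, 8, 5, 1, 4, 8]
Step 2: Midrank |d_i| (ties get averaged ranks).
ranks: |4|->4.5, |2|->3, |1|->1.5, |8|->7.5, |5|->6, |1|->1.5, |4|->4.5, |8|->7.5
Step 3: Attach original signs; sum ranks with positive sign and with negative sign.
W+ = 1.5 + 6 + 7.5 = 15
W- = 4.5 + 3 + 7.5 + 1.5 + 4.5 = 21
(Check: W+ + W- = 36 should equal n(n+1)/2 = 36.)
Step 4: Test statistic W = min(W+, W-) = 15.
Step 5: Ties in |d|, so use the tie-corrected normal approximation.
        E[W] = n(n+1)/4 = 8*9/4 = 18.
        Tie groups: |d|=1 (t=2), |d|=4 (t=2), |d|=8 (t=2); sum(t^3 - t) = 18.
        Var[W] = n(n+1)(2n+1)/24 - sum(t^3-t)/48 = 1224/24 - 18/48 = 50.625.
        z = (W - E[W]) / sqrt(Var[W]) = (15 - 18) / 7.1151 = -0.4216.
        Two-sided p = 2*Phi(z) = 0.673290.
Step 6: alpha = 0.1. fail to reject H0.

W+ = 15, W- = 21, W = min = 15, p = 0.673290, fail to reject H0.


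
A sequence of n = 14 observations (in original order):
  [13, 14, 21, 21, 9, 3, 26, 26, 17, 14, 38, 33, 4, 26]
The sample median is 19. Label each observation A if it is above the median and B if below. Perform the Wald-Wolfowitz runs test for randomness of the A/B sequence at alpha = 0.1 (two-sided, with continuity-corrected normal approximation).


Step 1: Compute median = 19; label A = above, B = below.
Labels in order: BBAABBAABBAABA  (n_A = 7, n_B = 7)
Step 2: Count runs R = 8.
Step 3: Under H0 (random ordering), E[R] = 2*n_A*n_B/(n_A+n_B) + 1 = 2*7*7/14 + 1 = 8.0000.
        Var[R] = 2*n_A*n_B*(2*n_A*n_B - n_A - n_B) / ((n_A+n_B)^2 * (n_A+n_B-1)) = 8232/2548 = 3.2308.
        SD[R] = 1.7974.
Step 4: R = E[R], so z = 0 with no continuity correction.
Step 5: Two-sided p-value via normal approximation = 2*(1 - Phi(|z|)) = 1.000000.
Step 6: alpha = 0.1. fail to reject H0.

R = 8, z = 0.0000, p = 1.000000, fail to reject H0.


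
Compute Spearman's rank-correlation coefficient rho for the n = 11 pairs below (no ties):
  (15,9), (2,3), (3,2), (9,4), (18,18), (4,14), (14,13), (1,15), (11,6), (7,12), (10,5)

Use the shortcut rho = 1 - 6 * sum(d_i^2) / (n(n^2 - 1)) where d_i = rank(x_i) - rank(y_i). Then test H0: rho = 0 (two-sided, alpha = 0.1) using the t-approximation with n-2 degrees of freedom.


Step 1: Rank x and y separately (midranks; no ties here).
rank(x): 15->10, 2->2, 3->3, 9->6, 18->11, 4->4, 14->9, 1->1, 11->8, 7->5, 10->7
rank(y): 9->6, 3->2, 2->1, 4->3, 18->11, 14->9, 13->8, 15->10, 6->5, 12->7, 5->4
Step 2: d_i = R_x(i) - R_y(i); compute d_i^2.
  (10-6)^2=16, (2-2)^2=0, (3-1)^2=4, (6-3)^2=9, (11-11)^2=0, (4-9)^2=25, (9-8)^2=1, (1-10)^2=81, (8-5)^2=9, (5-7)^2=4, (7-4)^2=9
sum(d^2) = 158.
Step 3: rho = 1 - 6*158 / (11*(11^2 - 1)) = 1 - 948/1320 = 0.281818.
Step 4: Under H0, t = rho * sqrt((n-2)/(1-rho^2)) = 0.8812 ~ t(9).
Step 5: Two-sided p-value from the t-distribution with 9 df = 0.401145.
Step 6: alpha = 0.1. fail to reject H0.

rho = 0.2818, p = 0.401145, fail to reject H0 at alpha = 0.1.


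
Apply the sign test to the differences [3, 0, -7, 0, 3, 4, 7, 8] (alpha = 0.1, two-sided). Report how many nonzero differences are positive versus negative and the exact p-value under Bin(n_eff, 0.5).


Step 1: Discard zero differences. Original n = 8; n_eff = number of nonzero differences = 6.
Nonzero differences (with sign): +3, -7, +3, +4, +7, +8
Step 2: Count signs: positive = 5, negative = 1.
Step 3: Under H0: P(positive) = 0.5, so the number of positives S ~ Bin(6, 0.5).
Step 4: Two-sided exact p-value = sum of Bin(6,0.5) probabilities at or below the observed probability = 0.218750.
Step 5: alpha = 0.1. fail to reject H0.

n_eff = 6, pos = 5, neg = 1, p = 0.218750, fail to reject H0.


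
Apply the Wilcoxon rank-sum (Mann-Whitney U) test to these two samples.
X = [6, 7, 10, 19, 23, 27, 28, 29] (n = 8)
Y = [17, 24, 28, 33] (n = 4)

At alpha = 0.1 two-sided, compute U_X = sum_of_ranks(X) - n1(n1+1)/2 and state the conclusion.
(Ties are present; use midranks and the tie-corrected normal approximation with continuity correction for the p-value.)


Step 1: Combine and sort all 12 observations; assign midranks.
sorted (value, group): (6,X), (7,X), (10,X), (17,Y), (19,X), (23,X), (24,Y), (27,X), (28,X), (28,Y), (29,X), (33,Y)
ranks: 6->1, 7->2, 10->3, 17->4, 19->5, 23->6, 24->7, 27->8, 28->9.5, 28->9.5, 29->11, 33->12
Step 2: Rank sum for X: R1 = 1 + 2 + 3 + 5 + 6 + 8 + 9.5 + 11 = 45.5.
Step 3: U_X = R1 - n1(n1+1)/2 = 45.5 - 8*9/2 = 45.5 - 36 = 9.5.
       U_Y = n1*n2 - U_X = 32 - 9.5 = 22.5.
Step 4: Ties are present, so use the tie-corrected normal approximation (with continuity correction) for the p-value.
Step 5: p-value = 0.307332; compare to alpha = 0.1. fail to reject H0.

U_X = 9.5, p = 0.307332, fail to reject H0 at alpha = 0.1.


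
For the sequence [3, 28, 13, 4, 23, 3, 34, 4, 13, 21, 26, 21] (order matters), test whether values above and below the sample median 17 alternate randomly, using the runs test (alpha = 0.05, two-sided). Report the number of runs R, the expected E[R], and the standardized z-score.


Step 1: Compute median = 17; label A = above, B = below.
Labels in order: BABBABABBAAA  (n_A = 6, n_B = 6)
Step 2: Count runs R = 8.
Step 3: Under H0 (random ordering), E[R] = 2*n_A*n_B/(n_A+n_B) + 1 = 2*6*6/12 + 1 = 7.0000.
        Var[R] = 2*n_A*n_B*(2*n_A*n_B - n_A - n_B) / ((n_A+n_B)^2 * (n_A+n_B-1)) = 4320/1584 = 2.7273.
        SD[R] = 1.6514.
Step 4: Continuity-corrected z = (R - 0.5 - E[R]) / SD[R] = (8 - 0.5 - 7.0000) / 1.6514 = 0.3028.
Step 5: Two-sided p-value via normal approximation = 2*(1 - Phi(|z|)) = 0.762069.
Step 6: alpha = 0.05. fail to reject H0.

R = 8, z = 0.3028, p = 0.762069, fail to reject H0.


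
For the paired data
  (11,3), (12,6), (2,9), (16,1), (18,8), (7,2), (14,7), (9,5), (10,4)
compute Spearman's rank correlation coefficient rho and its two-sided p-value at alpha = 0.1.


Step 1: Rank x and y separately (midranks; no ties here).
rank(x): 11->5, 12->6, 2->1, 16->8, 18->9, 7->2, 14->7, 9->3, 10->4
rank(y): 3->3, 6->6, 9->9, 1->1, 8->8, 2->2, 7->7, 5->5, 4->4
Step 2: d_i = R_x(i) - R_y(i); compute d_i^2.
  (5-3)^2=4, (6-6)^2=0, (1-9)^2=64, (8-1)^2=49, (9-8)^2=1, (2-2)^2=0, (7-7)^2=0, (3-5)^2=4, (4-4)^2=0
sum(d^2) = 122.
Step 3: rho = 1 - 6*122 / (9*(9^2 - 1)) = 1 - 732/720 = -0.016667.
Step 4: Under H0, t = rho * sqrt((n-2)/(1-rho^2)) = -0.0441 ~ t(7).
Step 5: Two-sided p-value from the t-distribution with 7 df = 0.966055.
Step 6: alpha = 0.1. fail to reject H0.

rho = -0.0167, p = 0.966055, fail to reject H0 at alpha = 0.1.


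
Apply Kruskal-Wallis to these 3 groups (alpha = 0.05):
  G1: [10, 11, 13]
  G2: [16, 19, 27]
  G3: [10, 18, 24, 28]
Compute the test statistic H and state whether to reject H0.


Step 1: Combine all N = 10 observations and assign midranks.
sorted (value, group, rank): (10,G1,1.5), (10,G3,1.5), (11,G1,3), (13,G1,4), (16,G2,5), (18,G3,6), (19,G2,7), (24,G3,8), (27,G2,9), (28,G3,10)
Step 2: Sum ranks within each group.
R_1 = 8.5 (n_1 = 3)
R_2 = 21 (n_2 = 3)
R_3 = 25.5 (n_3 = 4)
Step 3: H = 12/(N(N+1)) * sum(R_i^2/n_i) - 3(N+1)
     = 12/(10*11) * (8.5^2/3 + 21^2/3 + 25.5^2/4) - 3*11
     = 0.109091 * 333.646 - 33
     = 3.397727.
Step 4: Ties present; correction factor C = 1 - 6/(10^3 - 10) = 0.993939. Corrected H = 3.397727 / 0.993939 = 3.418445.
Step 5: Under H0, H ~ chi^2(2); p-value = 0.181006.
Step 6: alpha = 0.05. fail to reject H0.

H = 3.4184, df = 2, p = 0.181006, fail to reject H0.


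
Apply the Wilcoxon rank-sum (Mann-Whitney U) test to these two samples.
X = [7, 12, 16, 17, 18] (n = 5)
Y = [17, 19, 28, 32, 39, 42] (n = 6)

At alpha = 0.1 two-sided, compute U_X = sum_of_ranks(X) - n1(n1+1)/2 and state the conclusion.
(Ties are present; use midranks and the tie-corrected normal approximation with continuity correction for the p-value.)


Step 1: Combine and sort all 11 observations; assign midranks.
sorted (value, group): (7,X), (12,X), (16,X), (17,X), (17,Y), (18,X), (19,Y), (28,Y), (32,Y), (39,Y), (42,Y)
ranks: 7->1, 12->2, 16->3, 17->4.5, 17->4.5, 18->6, 19->7, 28->8, 32->9, 39->10, 42->11
Step 2: Rank sum for X: R1 = 1 + 2 + 3 + 4.5 + 6 = 16.5.
Step 3: U_X = R1 - n1(n1+1)/2 = 16.5 - 5*6/2 = 16.5 - 15 = 1.5.
       U_Y = n1*n2 - U_X = 30 - 1.5 = 28.5.
Step 4: Ties are present, so use the tie-corrected normal approximation (with continuity correction) for the p-value.
Step 5: p-value = 0.017365; compare to alpha = 0.1. reject H0.

U_X = 1.5, p = 0.017365, reject H0 at alpha = 0.1.


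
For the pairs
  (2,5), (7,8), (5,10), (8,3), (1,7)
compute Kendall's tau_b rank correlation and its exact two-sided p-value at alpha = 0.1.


Step 1: Enumerate the 10 unordered pairs (i,j) with i<j and classify each by sign(x_j-x_i) * sign(y_j-y_i).
  (1,2):dx=+5,dy=+3->C; (1,3):dx=+3,dy=+5->C; (1,4):dx=+6,dy=-2->D; (1,5):dx=-1,dy=+2->D
  (2,3):dx=-2,dy=+2->D; (2,4):dx=+1,dy=-5->D; (2,5):dx=-6,dy=-1->C; (3,4):dx=+3,dy=-7->D
  (3,5):dx=-4,dy=-3->C; (4,5):dx=-7,dy=+4->D
Step 2: C = 4, D = 6, total pairs = 10.
Step 3: tau = (C - D)/(n(n-1)/2) = (4 - 6)/10 = -0.200000.
Step 4: Exact two-sided p-value (enumerate n! = 120 permutations of y under H0): p = 0.816667.
Step 5: alpha = 0.1. fail to reject H0.

tau_b = -0.2000 (C=4, D=6), p = 0.816667, fail to reject H0.


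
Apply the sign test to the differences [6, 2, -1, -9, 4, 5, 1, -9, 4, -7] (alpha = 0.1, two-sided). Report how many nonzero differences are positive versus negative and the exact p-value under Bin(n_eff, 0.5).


Step 1: Discard zero differences. Original n = 10; n_eff = number of nonzero differences = 10.
Nonzero differences (with sign): +6, +2, -1, -9, +4, +5, +1, -9, +4, -7
Step 2: Count signs: positive = 6, negative = 4.
Step 3: Under H0: P(positive) = 0.5, so the number of positives S ~ Bin(10, 0.5).
Step 4: Two-sided exact p-value = sum of Bin(10,0.5) probabilities at or below the observed probability = 0.753906.
Step 5: alpha = 0.1. fail to reject H0.

n_eff = 10, pos = 6, neg = 4, p = 0.753906, fail to reject H0.


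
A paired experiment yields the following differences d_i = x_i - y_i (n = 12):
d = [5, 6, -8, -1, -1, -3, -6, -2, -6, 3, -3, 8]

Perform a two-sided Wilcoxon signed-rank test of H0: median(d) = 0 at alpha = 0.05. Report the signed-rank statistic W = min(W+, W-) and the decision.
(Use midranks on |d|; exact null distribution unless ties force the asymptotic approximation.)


Step 1: Drop any zero differences (none here) and take |d_i|.
|d| = [5, 6, 8, 1, 1, 3, 6, 2, 6, 3, 3, 8]
Step 2: Midrank |d_i| (ties get averaged ranks).
ranks: |5|->7, |6|->9, |8|->11.5, |1|->1.5, |1|->1.5, |3|->5, |6|->9, |2|->3, |6|->9, |3|->5, |3|->5, |8|->11.5
Step 3: Attach original signs; sum ranks with positive sign and with negative sign.
W+ = 7 + 9 + 5 + 11.5 = 32.5
W- = 11.5 + 1.5 + 1.5 + 5 + 9 + 3 + 9 + 5 = 45.5
(Check: W+ + W- = 78 should equal n(n+1)/2 = 78.)
Step 4: Test statistic W = min(W+, W-) = 32.5.
Step 5: Ties in |d|, so use the tie-corrected normal approximation.
        E[W] = n(n+1)/4 = 12*13/4 = 39.
        Tie groups: |d|=1 (t=2), |d|=3 (t=3), |d|=6 (t=3), |d|=8 (t=2); sum(t^3 - t) = 60.
        Var[W] = n(n+1)(2n+1)/24 - sum(t^3-t)/48 = 3900/24 - 60/48 = 161.25.
        z = (W - E[W]) / sqrt(Var[W]) = (32.5 - 39) / 12.6984 = -0.5119.
        Two-sided p = 2*Phi(z) = 0.608739.
Step 6: alpha = 0.05. fail to reject H0.

W+ = 32.5, W- = 45.5, W = min = 32.5, p = 0.608739, fail to reject H0.


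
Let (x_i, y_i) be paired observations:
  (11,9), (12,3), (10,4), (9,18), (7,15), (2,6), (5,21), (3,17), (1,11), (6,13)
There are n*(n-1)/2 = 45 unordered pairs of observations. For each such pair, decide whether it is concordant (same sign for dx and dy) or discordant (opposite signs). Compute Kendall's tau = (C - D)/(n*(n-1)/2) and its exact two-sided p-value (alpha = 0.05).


Step 1: Enumerate the 45 unordered pairs (i,j) with i<j and classify each by sign(x_j-x_i) * sign(y_j-y_i).
  (1,2):dx=+1,dy=-6->D; (1,3):dx=-1,dy=-5->C; (1,4):dx=-2,dy=+9->D; (1,5):dx=-4,dy=+6->D
  (1,6):dx=-9,dy=-3->C; (1,7):dx=-6,dy=+12->D; (1,8):dx=-8,dy=+8->D; (1,9):dx=-10,dy=+2->D
  (1,10):dx=-5,dy=+4->D; (2,3):dx=-2,dy=+1->D; (2,4):dx=-3,dy=+15->D; (2,5):dx=-5,dy=+12->D
  (2,6):dx=-10,dy=+3->D; (2,7):dx=-7,dy=+18->D; (2,8):dx=-9,dy=+14->D; (2,9):dx=-11,dy=+8->D
  (2,10):dx=-6,dy=+10->D; (3,4):dx=-1,dy=+14->D; (3,5):dx=-3,dy=+11->D; (3,6):dx=-8,dy=+2->D
  (3,7):dx=-5,dy=+17->D; (3,8):dx=-7,dy=+13->D; (3,9):dx=-9,dy=+7->D; (3,10):dx=-4,dy=+9->D
  (4,5):dx=-2,dy=-3->C; (4,6):dx=-7,dy=-12->C; (4,7):dx=-4,dy=+3->D; (4,8):dx=-6,dy=-1->C
  (4,9):dx=-8,dy=-7->C; (4,10):dx=-3,dy=-5->C; (5,6):dx=-5,dy=-9->C; (5,7):dx=-2,dy=+6->D
  (5,8):dx=-4,dy=+2->D; (5,9):dx=-6,dy=-4->C; (5,10):dx=-1,dy=-2->C; (6,7):dx=+3,dy=+15->C
  (6,8):dx=+1,dy=+11->C; (6,9):dx=-1,dy=+5->D; (6,10):dx=+4,dy=+7->C; (7,8):dx=-2,dy=-4->C
  (7,9):dx=-4,dy=-10->C; (7,10):dx=+1,dy=-8->D; (8,9):dx=-2,dy=-6->C; (8,10):dx=+3,dy=-4->D
  (9,10):dx=+5,dy=+2->C
Step 2: C = 17, D = 28, total pairs = 45.
Step 3: tau = (C - D)/(n(n-1)/2) = (17 - 28)/45 = -0.244444.
Step 4: Exact two-sided p-value (enumerate n! = 3628800 permutations of y under H0): p = 0.380720.
Step 5: alpha = 0.05. fail to reject H0.

tau_b = -0.2444 (C=17, D=28), p = 0.380720, fail to reject H0.


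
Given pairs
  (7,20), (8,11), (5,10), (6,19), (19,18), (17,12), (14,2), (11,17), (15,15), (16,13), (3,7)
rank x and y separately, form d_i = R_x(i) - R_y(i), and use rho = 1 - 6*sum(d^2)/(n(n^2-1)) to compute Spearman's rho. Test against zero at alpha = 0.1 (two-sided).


Step 1: Rank x and y separately (midranks; no ties here).
rank(x): 7->4, 8->5, 5->2, 6->3, 19->11, 17->10, 14->7, 11->6, 15->8, 16->9, 3->1
rank(y): 20->11, 11->4, 10->3, 19->10, 18->9, 12->5, 2->1, 17->8, 15->7, 13->6, 7->2
Step 2: d_i = R_x(i) - R_y(i); compute d_i^2.
  (4-11)^2=49, (5-4)^2=1, (2-3)^2=1, (3-10)^2=49, (11-9)^2=4, (10-5)^2=25, (7-1)^2=36, (6-8)^2=4, (8-7)^2=1, (9-6)^2=9, (1-2)^2=1
sum(d^2) = 180.
Step 3: rho = 1 - 6*180 / (11*(11^2 - 1)) = 1 - 1080/1320 = 0.181818.
Step 4: Under H0, t = rho * sqrt((n-2)/(1-rho^2)) = 0.5547 ~ t(9).
Step 5: Two-sided p-value from the t-distribution with 9 df = 0.592615.
Step 6: alpha = 0.1. fail to reject H0.

rho = 0.1818, p = 0.592615, fail to reject H0 at alpha = 0.1.


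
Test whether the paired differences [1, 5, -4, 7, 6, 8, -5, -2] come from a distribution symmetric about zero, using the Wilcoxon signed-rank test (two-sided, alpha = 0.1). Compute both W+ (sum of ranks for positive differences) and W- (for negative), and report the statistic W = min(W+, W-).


Step 1: Drop any zero differences (none here) and take |d_i|.
|d| = [1, 5, 4, 7, 6, 8, 5, 2]
Step 2: Midrank |d_i| (ties get averaged ranks).
ranks: |1|->1, |5|->4.5, |4|->3, |7|->7, |6|->6, |8|->8, |5|->4.5, |2|->2
Step 3: Attach original signs; sum ranks with positive sign and with negative sign.
W+ = 1 + 4.5 + 7 + 6 + 8 = 26.5
W- = 3 + 4.5 + 2 = 9.5
(Check: W+ + W- = 36 should equal n(n+1)/2 = 36.)
Step 4: Test statistic W = min(W+, W-) = 9.5.
Step 5: Ties in |d|, so use the tie-corrected normal approximation.
        E[W] = n(n+1)/4 = 8*9/4 = 18.
        Tie groups: |d|=5 (t=2); sum(t^3 - t) = 6.
        Var[W] = n(n+1)(2n+1)/24 - sum(t^3-t)/48 = 1224/24 - 6/48 = 50.875.
        z = (W - E[W]) / sqrt(Var[W]) = (9.5 - 18) / 7.1327 = -1.1917.
        Two-sided p = 2*Phi(z) = 0.233379.
Step 6: alpha = 0.1. fail to reject H0.

W+ = 26.5, W- = 9.5, W = min = 9.5, p = 0.233379, fail to reject H0.
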